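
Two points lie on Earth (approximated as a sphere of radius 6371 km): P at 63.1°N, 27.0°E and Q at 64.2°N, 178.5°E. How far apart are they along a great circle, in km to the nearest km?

5667 km

Let φ₁ = 1.1013 rad, φ₂ = 1.1205 rad, and Δλ = 2.6442 rad.
Haversine: a = sin²(Δφ/2) + cos φ₁ cos φ₂ sin²(Δλ/2) = 0.0001 + (0.4524)(0.4352)(0.9394) = 0.18507.
Central angle c = 2·arcsin(√a) = 0.88944 rad.
Distance = R·c = 6371 × 0.8894 ≈ 5667 km.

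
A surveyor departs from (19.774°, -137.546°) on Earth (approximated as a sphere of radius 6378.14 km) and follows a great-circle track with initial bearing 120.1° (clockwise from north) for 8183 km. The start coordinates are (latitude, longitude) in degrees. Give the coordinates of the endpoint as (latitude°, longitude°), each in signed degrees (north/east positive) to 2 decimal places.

-20.88°, -74.94°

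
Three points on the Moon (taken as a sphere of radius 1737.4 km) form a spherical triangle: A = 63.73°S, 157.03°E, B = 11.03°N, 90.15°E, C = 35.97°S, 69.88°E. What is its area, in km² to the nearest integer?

1494151 km²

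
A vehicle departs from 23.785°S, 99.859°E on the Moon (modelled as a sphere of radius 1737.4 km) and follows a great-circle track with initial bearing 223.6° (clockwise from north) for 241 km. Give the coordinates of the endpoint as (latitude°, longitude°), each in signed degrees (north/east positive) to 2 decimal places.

Angular distance δ = d/R = 241/1737.4 = 0.13871 rad; initial bearing θ = 3.9026 rad.
sin φ₂ = sin φ₁ cos δ + cos φ₁ sin δ cos θ = (-0.4033)(0.9904) + (0.9151)(0.1383)(-0.7242) = -0.4911, so φ₂ = -29.41°.
Δλ = atan2(sin θ sin δ cos φ₁, cos δ − sin φ₁ sin φ₂) = atan2(-0.0873, 0.7923) = -6.284°.
λ₂ = 99.859° − 6.284° = 93.57°.

-29.41°, 93.57°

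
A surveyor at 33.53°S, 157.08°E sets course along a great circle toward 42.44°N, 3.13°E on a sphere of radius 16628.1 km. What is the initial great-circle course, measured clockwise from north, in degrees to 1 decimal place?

With φ₁ = -0.5852, φ₂ = 0.7407, Δλ = -2.6869 rad, the forward-azimuth formula gives
θ = atan2( sin Δλ cos φ₂ , cos φ₁ sin φ₂ − sin φ₁ cos φ₂ cos Δλ ) = atan2(-0.3241, 0.1963) = -58.80°.
Adding 360° brings this into [0°, 360°): 301.2°.

301.2°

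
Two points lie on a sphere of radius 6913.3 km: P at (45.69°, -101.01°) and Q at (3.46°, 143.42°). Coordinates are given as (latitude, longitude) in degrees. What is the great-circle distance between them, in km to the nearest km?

12662 km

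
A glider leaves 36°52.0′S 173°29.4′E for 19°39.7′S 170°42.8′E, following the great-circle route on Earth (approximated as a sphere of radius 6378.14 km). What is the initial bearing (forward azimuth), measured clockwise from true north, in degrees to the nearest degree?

351°

Δλ = -2.777° = -0.0485 rad.
y = sin Δλ · cos φ₂ = (-0.0484)(0.9417) = -0.0456
x = cos φ₁ sin φ₂ − sin φ₁ cos φ₂ cos Δλ = (0.8000)(-0.3365) − (-0.6000)(0.9417)(0.9988) = 0.2951
θ = atan2(y, x) = -8.79°; adding 360° gives 351°.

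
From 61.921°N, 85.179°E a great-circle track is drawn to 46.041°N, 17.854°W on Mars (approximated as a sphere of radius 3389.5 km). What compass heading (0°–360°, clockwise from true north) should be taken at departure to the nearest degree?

Δλ = -103.033° = -1.7983 rad.
y = sin Δλ · cos φ₂ = (-0.9742)(0.6941) = -0.6763
x = cos φ₁ sin φ₂ − sin φ₁ cos φ₂ cos Δλ = (0.4707)(0.7198) − (0.8823)(0.6941)(-0.2255) = 0.4769
θ = atan2(y, x) = -54.81°; adding 360° gives 305°.

305°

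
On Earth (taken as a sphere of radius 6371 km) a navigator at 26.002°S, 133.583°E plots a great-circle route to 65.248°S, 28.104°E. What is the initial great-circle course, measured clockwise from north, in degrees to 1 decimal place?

205.0°

With φ₁ = -0.4538, φ₂ = -1.1388, Δλ = -1.8410 rad, the forward-azimuth formula gives
θ = atan2( sin Δλ cos φ₂ , cos φ₁ sin φ₂ − sin φ₁ cos φ₂ cos Δλ ) = atan2(-0.4035, -0.8652) = -155.00°.
Adding 360° brings this into [0°, 360°): 205.0°.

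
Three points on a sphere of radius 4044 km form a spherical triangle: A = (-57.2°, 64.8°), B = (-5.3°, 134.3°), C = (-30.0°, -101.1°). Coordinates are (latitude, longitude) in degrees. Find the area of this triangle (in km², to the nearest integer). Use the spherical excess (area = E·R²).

Side lengths (central angles): a = 2.0303, b = 1.6055, c = 1.3010 rad; semiperimeter s = 2.4684.
By l'Huilier's theorem, tan(E/4) = √[tan(s/2) tan((s−a)/2) tan((s−b)/2) tan((s−c)/2)], giving spherical excess E = 1.6575 rad.
Area = E·R² = 1.6575 × (4044)² ≈ 27106101 km².

27106101 km²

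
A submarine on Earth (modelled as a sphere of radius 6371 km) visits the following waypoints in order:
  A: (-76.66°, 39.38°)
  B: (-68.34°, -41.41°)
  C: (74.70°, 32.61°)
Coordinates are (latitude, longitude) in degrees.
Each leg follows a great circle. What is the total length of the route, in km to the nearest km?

19324 km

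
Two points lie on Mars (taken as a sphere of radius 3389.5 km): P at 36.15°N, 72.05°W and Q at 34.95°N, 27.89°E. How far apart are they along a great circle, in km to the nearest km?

Let φ₁ = 0.6309 rad, φ₂ = 0.6100 rad, and Δλ = 1.7443 rad.
Haversine: a = sin²(Δφ/2) + cos φ₁ cos φ₂ sin²(Δλ/2) = 0.0001 + (0.8075)(0.8197)(0.5863) = 0.38816.
Central angle c = 2·arcsin(√a) = 1.34520 rad.
Distance = R·c = 3389.5 × 1.3452 ≈ 4560 km.

4560 km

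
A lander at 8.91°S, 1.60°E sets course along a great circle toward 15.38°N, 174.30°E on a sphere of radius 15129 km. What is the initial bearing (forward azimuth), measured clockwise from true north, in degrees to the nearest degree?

With φ₁ = -0.1555, φ₂ = 0.2684, Δλ = 3.0142 rad, the forward-azimuth formula gives
θ = atan2( sin Δλ cos φ₂ , cos φ₁ sin φ₂ − sin φ₁ cos φ₂ cos Δλ ) = atan2(0.1225, 0.1139) = 47.09°.
So the initial bearing is 47°.

47°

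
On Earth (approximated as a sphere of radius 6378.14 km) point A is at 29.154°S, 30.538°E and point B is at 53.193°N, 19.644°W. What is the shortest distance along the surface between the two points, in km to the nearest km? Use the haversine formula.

10370 km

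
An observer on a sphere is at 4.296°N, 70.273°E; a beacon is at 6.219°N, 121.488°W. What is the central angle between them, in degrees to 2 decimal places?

In radians: φ₁ = 0.0750, φ₂ = 0.1085, Δλ = 168.239° = 2.9363 rad.
Haversine: a = sin²(Δφ/2) + cos φ₁ cos φ₂ sin²(Δλ/2) = 0.0003 + (0.9972)(0.9941)(0.9895) = 0.98120.
Central angle c = 2·arcsin(√a) = 2.86648 rad.
So the angular separation is 164.24°.

164.24°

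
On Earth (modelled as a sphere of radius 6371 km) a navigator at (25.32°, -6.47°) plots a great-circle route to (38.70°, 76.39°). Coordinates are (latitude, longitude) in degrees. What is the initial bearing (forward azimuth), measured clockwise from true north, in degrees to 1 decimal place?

With φ₁ = 0.4419, φ₂ = 0.6754, Δλ = 1.4462 rad, the forward-azimuth formula gives
θ = atan2( sin Δλ cos φ₂ , cos φ₁ sin φ₂ − sin φ₁ cos φ₂ cos Δλ ) = atan2(0.7744, 0.5237) = 55.93°.
So the initial bearing is 55.9°.

55.9°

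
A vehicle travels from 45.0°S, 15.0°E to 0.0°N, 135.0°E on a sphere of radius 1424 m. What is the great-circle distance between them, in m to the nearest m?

2751 m

With latitudes φ₁ = -45.000°, φ₂ = 0.000° and longitude difference Δλ = 120.000°:
cos c = sin φ₁ sin φ₂ + cos φ₁ cos φ₂ cos Δλ = (-0.7071)(0.0000) + (0.7071)(1.0000)(-0.5000) = -0.35355,
so c = arccos(-0.35355) = 1.93216 rad.
Distance = R·c = 1424 × 1.9322 ≈ 2751 m.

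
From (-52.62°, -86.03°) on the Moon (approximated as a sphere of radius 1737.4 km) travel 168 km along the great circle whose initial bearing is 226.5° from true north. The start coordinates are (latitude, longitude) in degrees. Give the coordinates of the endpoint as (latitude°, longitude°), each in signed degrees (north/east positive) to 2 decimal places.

Angular distance δ = d/R = 168/1737.4 = 0.09670 rad; initial bearing θ = 3.9532 rad.
sin φ₂ = sin φ₁ cos δ + cos φ₁ sin δ cos θ = (-0.7946)(0.9953) + (0.6071)(0.0965)(-0.6884) = -0.8313, so φ₂ = -56.23°.
Δλ = atan2(sin θ sin δ cos φ₁, cos δ − sin φ₁ sin φ₂) = atan2(-0.0425, 0.3348) = -7.238°.
λ₂ = -86.030° − 7.238° = -93.27°.

-56.23°, -93.27°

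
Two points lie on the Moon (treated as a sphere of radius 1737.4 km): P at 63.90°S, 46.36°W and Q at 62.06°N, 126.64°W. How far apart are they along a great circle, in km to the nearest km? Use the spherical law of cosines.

In radians: φ₁ = -1.1153, φ₂ = 1.0832, Δλ = -80.280° = -1.4012 rad.
cos c = sin φ₁ sin φ₂ + cos φ₁ cos φ₂ cos Δλ = (-0.8980)(0.8834) + (0.4399)(0.4685)(0.1688) = -0.75855,
so c = arccos(-0.75855) = 2.43188 rad.
Distance = R·c = 1737.4 × 2.4319 ≈ 4225 km.

4225 km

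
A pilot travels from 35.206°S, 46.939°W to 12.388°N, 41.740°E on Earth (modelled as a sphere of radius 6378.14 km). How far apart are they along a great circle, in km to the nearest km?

In radians: φ₁ = -0.6145, φ₂ = 0.2162, Δλ = 88.679° = 1.5477 rad.
cos c = sin φ₁ sin φ₂ + cos φ₁ cos φ₂ cos Δλ = (-0.5765)(0.2145) + (0.8171)(0.9767)(0.0231) = -0.10528,
so c = arccos(-0.10528) = 1.67627 rad.
Distance = R·c = 6378.14 × 1.6763 ≈ 10692 km.

10692 km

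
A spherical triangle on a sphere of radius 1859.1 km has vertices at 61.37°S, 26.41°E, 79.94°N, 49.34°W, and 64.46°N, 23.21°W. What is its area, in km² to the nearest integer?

797453 km²

Side lengths (central angles): a = 0.2977, b = 2.2891, c = 2.5748 rad; semiperimeter s = 2.5808.
By l'Huilier's theorem, tan(E/4) = √[tan(s/2) tan((s−a)/2) tan((s−b)/2) tan((s−c)/2)], giving spherical excess E = 0.2307 rad.
Area = E·R² = 0.2307 × (1859.1)² ≈ 797453 km².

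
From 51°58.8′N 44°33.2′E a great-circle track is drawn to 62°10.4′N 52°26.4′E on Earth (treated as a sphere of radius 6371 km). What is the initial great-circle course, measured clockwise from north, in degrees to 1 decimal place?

19.5°

With φ₁ = 0.9072, φ₂ = 1.0851, Δλ = 0.1376 rad, the forward-azimuth formula gives
θ = atan2( sin Δλ cos φ₂ , cos φ₁ sin φ₂ − sin φ₁ cos φ₂ cos Δλ ) = atan2(0.0641, 0.1804) = 19.54°.
So the initial bearing is 19.5°.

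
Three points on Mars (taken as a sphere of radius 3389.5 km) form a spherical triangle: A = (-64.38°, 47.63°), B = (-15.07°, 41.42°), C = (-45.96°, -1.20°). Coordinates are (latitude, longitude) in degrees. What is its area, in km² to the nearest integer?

Side lengths (central angles): a = 0.8219, b = 0.5623, c = 0.8638 rad; semiperimeter s = 1.1240.
By l'Huilier's theorem, tan(E/4) = √[tan(s/2) tan((s−a)/2) tan((s−b)/2) tan((s−c)/2)], giving spherical excess E = 0.2403 rad.
Area = E·R² = 0.2403 × (3389.5)² ≈ 2760612 km².

2760612 km²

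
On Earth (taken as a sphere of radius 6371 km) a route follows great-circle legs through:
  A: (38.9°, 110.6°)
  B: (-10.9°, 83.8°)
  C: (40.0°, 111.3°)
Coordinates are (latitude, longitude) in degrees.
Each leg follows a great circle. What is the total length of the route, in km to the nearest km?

Leg A→B: central angle 0.9723 rad, distance 6194.7 km.
Leg B→C: central angle 0.9936 rad, distance 6330.2 km.
Total: 6194.7 + 6330.2 ≈ 12525 km.

12525 km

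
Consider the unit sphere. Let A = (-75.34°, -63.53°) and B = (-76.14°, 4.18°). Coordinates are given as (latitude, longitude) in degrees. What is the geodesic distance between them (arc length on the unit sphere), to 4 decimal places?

0.2756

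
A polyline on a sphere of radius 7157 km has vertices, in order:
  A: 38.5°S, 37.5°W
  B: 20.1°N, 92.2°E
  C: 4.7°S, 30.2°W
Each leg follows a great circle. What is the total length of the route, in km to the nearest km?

31864 km

Leg A→B: central angle 2.3232 rad, distance 16627.1 km.
Leg B→C: central angle 2.1290 rad, distance 15237.2 km.
Total: 16627.1 + 15237.2 ≈ 31864 km.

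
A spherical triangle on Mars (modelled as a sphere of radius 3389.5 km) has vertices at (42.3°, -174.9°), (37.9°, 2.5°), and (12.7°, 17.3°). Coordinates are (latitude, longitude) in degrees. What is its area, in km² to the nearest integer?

Side lengths (central angles): a = 0.4964, b = 2.1619, c = 1.7412 rad; semiperimeter s = 2.1998.
By l'Huilier's theorem, tan(E/4) = √[tan(s/2) tan((s−a)/2) tan((s−b)/2) tan((s−c)/2)], giving spherical excess E = 0.3970 rad.
Area = E·R² = 0.3970 × (3389.5)² ≈ 4561421 km².

4561421 km²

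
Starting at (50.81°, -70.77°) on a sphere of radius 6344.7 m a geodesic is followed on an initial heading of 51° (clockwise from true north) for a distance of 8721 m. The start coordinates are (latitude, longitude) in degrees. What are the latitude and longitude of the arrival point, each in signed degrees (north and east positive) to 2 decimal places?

Angular distance δ = d/R = 8721/6344.7 = 1.37453 rad; initial bearing θ = 0.8901 rad.
sin φ₂ = sin φ₁ cos δ + cos φ₁ sin δ cos θ = (0.7751)(0.1950) + (0.6319)(0.9808)(0.6293) = 0.5412, so φ₂ = 32.76°.
Δλ = atan2(sin θ sin δ cos φ₁, cos δ − sin φ₁ sin φ₂) = atan2(0.4816, -0.2244) = 114.984°.
λ₂ = -70.770° + 114.984° = 44.21°.

32.76°, 44.21°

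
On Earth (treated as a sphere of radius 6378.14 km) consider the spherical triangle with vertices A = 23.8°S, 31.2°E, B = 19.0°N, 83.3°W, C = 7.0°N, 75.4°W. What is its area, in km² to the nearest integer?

Side lengths (central angles): a = 0.2487, b = 1.8845, c = 2.0830 rad; semiperimeter s = 2.1081.
By l'Huilier's theorem, tan(E/4) = √[tan(s/2) tan((s−a)/2) tan((s−b)/2) tan((s−c)/2)], giving spherical excess E = 0.2302 rad.
Area = E·R² = 0.2302 × (6378.14)² ≈ 9366654 km².

9366654 km²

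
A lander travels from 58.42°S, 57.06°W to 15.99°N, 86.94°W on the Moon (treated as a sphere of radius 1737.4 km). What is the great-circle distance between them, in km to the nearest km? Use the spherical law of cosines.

With latitudes φ₁ = -58.420°, φ₂ = 15.990° and longitude difference Δλ = -29.880°:
cos c = sin φ₁ sin φ₂ + cos φ₁ cos φ₂ cos Δλ = (-0.8519)(0.2755) + (0.5237)(0.9613)(0.8671) = 0.20183,
so c = arccos(0.20183) = 1.36757 rad.
Distance = R·c = 1737.4 × 1.3676 ≈ 2376 km.

2376 km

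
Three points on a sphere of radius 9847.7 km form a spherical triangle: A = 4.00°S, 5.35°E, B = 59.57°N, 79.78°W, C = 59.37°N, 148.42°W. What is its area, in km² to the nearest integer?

32843199 km²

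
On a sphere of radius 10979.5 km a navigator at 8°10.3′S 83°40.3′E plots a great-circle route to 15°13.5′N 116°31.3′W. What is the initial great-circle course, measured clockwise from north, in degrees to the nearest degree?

68°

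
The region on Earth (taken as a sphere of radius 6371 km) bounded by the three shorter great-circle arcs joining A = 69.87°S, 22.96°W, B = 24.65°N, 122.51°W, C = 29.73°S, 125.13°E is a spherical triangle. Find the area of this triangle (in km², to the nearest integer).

101028607 km²

Side lengths (central angles): a = 2.1026, b = 1.3572, c = 2.0303 rad; semiperimeter s = 2.7451.
By l'Huilier's theorem, tan(E/4) = √[tan(s/2) tan((s−a)/2) tan((s−b)/2) tan((s−c)/2)], giving spherical excess E = 2.4890 rad.
Area = E·R² = 2.4890 × (6371)² ≈ 101028607 km².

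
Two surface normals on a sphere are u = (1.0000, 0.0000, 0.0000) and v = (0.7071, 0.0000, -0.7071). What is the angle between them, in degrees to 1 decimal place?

45.0°

u·v = 0.7071; |u| = 1.0000, |v| = 1.0000.
cos θ = (u·v)/(|u||v|) = 0.7071, so θ = 45.0°.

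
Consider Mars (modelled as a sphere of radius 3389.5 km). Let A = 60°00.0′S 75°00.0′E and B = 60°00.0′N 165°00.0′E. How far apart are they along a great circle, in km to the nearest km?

With latitudes φ₁ = -60.000°, φ₂ = 60.000° and longitude difference Δλ = 90.000°:
cos c = sin φ₁ sin φ₂ + cos φ₁ cos φ₂ cos Δλ = (-0.8660)(0.8660) + (0.5000)(0.5000)(0.0000) = -0.75000,
so c = arccos(-0.75000) = 2.41886 rad.
Distance = R·c = 3389.5 × 2.4189 ≈ 8199 km.

8199 km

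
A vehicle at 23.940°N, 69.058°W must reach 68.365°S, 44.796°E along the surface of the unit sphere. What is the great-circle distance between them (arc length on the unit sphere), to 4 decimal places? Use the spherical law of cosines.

In radians: φ₁ = 0.4178, φ₂ = -1.1932, Δλ = 113.854° = 1.9871 rad.
cos c = sin φ₁ sin φ₂ + cos φ₁ cos φ₂ cos Δλ = (0.4058)(-0.9296) + (0.9140)(0.3687)(-0.4044) = -0.51347,
so c = arccos(-0.51347) = 2.11002 rad.
On the unit sphere the arc length equals the central angle: 2.1100.

2.1100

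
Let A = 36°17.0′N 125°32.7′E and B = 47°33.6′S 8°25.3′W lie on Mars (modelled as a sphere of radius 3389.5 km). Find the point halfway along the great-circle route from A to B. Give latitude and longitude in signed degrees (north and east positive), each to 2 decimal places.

The central angle between A and B is δ = 2.5224 rad.
With f = 0.5, the slerp weights are sin((1−f)δ)/sin δ = 1.6412 and sin(fδ)/sin δ = 1.6412.
Weighted sum of the unit vectors: (1.6412)·(-0.4686,0.6559,0.5918) + (1.6412)·(0.6675,-0.0988,-0.7380) = (0.3265, 0.9142, -0.2400).
Converting back: φ = atan2(z, √(x²+y²)) = -13.88°, λ = atan2(y, x) = 70.35°.

-13.88°, 70.35°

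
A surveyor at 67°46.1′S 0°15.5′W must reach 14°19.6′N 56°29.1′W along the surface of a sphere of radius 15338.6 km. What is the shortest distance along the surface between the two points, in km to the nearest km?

24481 km

With latitudes φ₁ = -67.768°, φ₂ = 14.327° and longitude difference Δλ = -56.227°:
cos c = sin φ₁ sin φ₂ + cos φ₁ cos φ₂ cos Δλ = (-0.9257)(0.2474) + (0.3784)(0.9689)(0.5559) = -0.02527,
so c = arccos(-0.02527) = 1.59607 rad.
Distance = R·c = 15338.6 × 1.5961 ≈ 24481 km.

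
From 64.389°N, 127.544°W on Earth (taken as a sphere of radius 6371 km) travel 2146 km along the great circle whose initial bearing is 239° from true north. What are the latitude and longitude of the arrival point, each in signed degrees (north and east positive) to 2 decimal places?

Angular distance δ = d/R = 2146/6371 = 0.33684 rad; initial bearing θ = 4.1713 rad.
sin φ₂ = sin φ₁ cos δ + cos φ₁ sin δ cos θ = (0.9017)(0.9438) + (0.4323)(0.3305)(-0.5150) = 0.7775, so φ₂ = 51.03°.
Δλ = atan2(sin θ sin δ cos φ₁, cos δ − sin φ₁ sin φ₂) = atan2(-0.1225, 0.2427) = -26.774°.
λ₂ = -127.544° − 26.774° = -154.32°.

51.03°, -154.32°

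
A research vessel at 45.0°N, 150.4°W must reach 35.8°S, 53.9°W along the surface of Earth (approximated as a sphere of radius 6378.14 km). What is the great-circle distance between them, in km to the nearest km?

13201 km

Let φ₁ = 0.7854 rad, φ₂ = -0.6248 rad, and Δλ = 1.6842 rad.
Haversine: a = sin²(Δφ/2) + cos φ₁ cos φ₂ sin²(Δλ/2) = 0.4201 + (0.7071)(0.8111)(0.5566) = 0.73928.
Central angle c = 2·arcsin(√a) = 2.06980 rad.
Distance = R·c = 6378.14 × 2.0698 ≈ 13201 km.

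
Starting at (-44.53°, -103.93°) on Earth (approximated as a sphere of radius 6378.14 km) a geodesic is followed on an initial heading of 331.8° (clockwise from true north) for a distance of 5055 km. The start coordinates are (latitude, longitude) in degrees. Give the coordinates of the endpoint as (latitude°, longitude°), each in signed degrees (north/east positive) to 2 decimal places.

-2.57°, -123.62°

Angular distance δ = d/R = 5055/6378.14 = 0.79255 rad; initial bearing θ = 5.7910 rad.
sin φ₂ = sin φ₁ cos δ + cos φ₁ sin δ cos θ = (-0.7013)(0.7020) + (0.7129)(0.7121)(0.8813) = -0.0449, so φ₂ = -2.57°.
Δλ = atan2(sin θ sin δ cos φ₁, cos δ − sin φ₁ sin φ₂) = atan2(-0.2399, 0.6705) = -19.686°.
λ₂ = -103.930° − 19.686° = -123.62°.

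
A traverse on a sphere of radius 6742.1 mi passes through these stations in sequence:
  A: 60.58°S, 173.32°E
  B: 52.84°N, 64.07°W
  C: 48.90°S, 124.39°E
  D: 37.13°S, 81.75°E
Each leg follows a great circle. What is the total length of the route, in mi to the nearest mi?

Leg A→B: central angle 2.5946 rad, distance 17492.9 mi.
Leg B→C: central angle 3.0259 rad, distance 20401.0 mi.
Leg C→D: central angle 0.5727 rad, distance 3861.5 mi.
Total: 17492.9 + 20401.0 + 3861.5 ≈ 41755 mi.

41755 mi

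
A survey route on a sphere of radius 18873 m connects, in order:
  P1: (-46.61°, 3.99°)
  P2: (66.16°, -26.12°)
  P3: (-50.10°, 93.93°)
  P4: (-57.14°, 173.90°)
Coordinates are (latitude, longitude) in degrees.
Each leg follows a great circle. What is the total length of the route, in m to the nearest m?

100974 m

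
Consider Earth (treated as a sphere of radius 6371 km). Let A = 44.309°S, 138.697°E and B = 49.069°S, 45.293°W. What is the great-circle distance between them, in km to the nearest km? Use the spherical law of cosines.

9625 km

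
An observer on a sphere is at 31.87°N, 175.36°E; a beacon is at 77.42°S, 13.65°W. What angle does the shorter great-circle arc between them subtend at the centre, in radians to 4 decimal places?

In radians: φ₁ = 0.5562, φ₂ = -1.3512, Δλ = 170.990° = 2.9843 rad.
cos c = sin φ₁ sin φ₂ + cos φ₁ cos φ₂ cos Δλ = (0.5280)(-0.9760) + (0.8492)(0.2178)(-0.9877) = -0.69800,
so c = arccos(-0.69800) = 2.34340 rad.
So the angular separation is 2.3434 rad.

2.3434 rad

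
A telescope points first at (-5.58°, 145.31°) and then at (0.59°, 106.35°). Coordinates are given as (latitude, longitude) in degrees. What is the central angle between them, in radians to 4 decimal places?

In radians: φ₁ = -0.0974, φ₂ = 0.0103, Δλ = -38.960° = -0.6800 rad.
Haversine: a = sin²(Δφ/2) + cos φ₁ cos φ₂ sin²(Δλ/2) = 0.0029 + (0.9953)(0.9999)(0.1112) = 0.11357.
Central angle c = 2·arcsin(√a) = 0.68746 rad.
So the angular separation is 0.6875 rad.

0.6875 rad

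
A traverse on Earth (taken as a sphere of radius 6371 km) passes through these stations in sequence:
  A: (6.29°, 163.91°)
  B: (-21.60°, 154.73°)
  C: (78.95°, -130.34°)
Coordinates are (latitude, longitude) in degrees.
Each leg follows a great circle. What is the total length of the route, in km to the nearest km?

Leg A→B: central angle 0.5115 rad, distance 3258.8 km.
Leg B→C: central angle 1.8912 rad, distance 12048.9 km.
Total: 3258.8 + 12048.9 ≈ 15308 km.

15308 km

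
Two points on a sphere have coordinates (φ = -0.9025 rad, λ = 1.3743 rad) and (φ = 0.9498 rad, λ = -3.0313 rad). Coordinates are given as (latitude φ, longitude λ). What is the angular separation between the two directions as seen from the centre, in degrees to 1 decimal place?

In radians: φ₁ = -0.9025, φ₂ = 0.9498, Δλ = 107.578° = 1.8776 rad.
cos c = sin φ₁ sin φ₂ + cos φ₁ cos φ₂ cos Δλ = (-0.7849)(0.8133) + (0.6196)(0.5818)(-0.3020) = -0.74722,
so c = arccos(-0.74722) = 2.41467 rad.
So the angular separation is 138.4°.

138.4°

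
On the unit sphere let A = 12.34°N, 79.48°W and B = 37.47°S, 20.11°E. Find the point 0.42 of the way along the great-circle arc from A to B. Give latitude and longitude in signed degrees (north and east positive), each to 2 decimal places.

-14.18°, -43.91°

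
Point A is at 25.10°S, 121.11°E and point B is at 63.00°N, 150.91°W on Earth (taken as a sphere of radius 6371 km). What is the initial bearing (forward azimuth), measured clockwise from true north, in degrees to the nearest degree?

Δλ = 87.980° = 1.5355 rad.
y = sin Δλ · cos φ₂ = (0.9994)(0.4540) = 0.4537
x = cos φ₁ sin φ₂ − sin φ₁ cos φ₂ cos Δλ = (0.9056)(0.8910) − (-0.4242)(0.4540)(0.0352) = 0.8137
θ = atan2(y, x) = 29.14°, so the bearing is 29°.

29°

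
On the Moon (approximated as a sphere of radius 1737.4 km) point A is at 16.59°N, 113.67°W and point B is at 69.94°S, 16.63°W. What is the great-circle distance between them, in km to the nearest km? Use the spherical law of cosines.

3274 km

Let φ₁ = 0.2896 rad, φ₂ = -1.2207 rad, and Δλ = 1.6937 rad.
cos c = sin φ₁ sin φ₂ + cos φ₁ cos φ₂ cos Δλ = (0.2855)(-0.9393) + (0.9584)(0.3430)(-0.1226) = -0.30849,
so c = arccos(-0.30849) = 1.88440 rad.
Distance = R·c = 1737.4 × 1.8844 ≈ 3274 km.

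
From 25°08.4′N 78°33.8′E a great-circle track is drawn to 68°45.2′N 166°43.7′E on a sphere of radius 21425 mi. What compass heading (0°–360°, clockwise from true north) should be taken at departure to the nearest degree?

Δλ = 88.165° = 1.5388 rad.
y = sin Δλ · cos φ₂ = (0.9995)(0.3624) = 0.3622
x = cos φ₁ sin φ₂ − sin φ₁ cos φ₂ cos Δλ = (0.9053)(0.9320) − (0.4248)(0.3624)(0.0320) = 0.8388
θ = atan2(y, x) = 23.35°, so the bearing is 23°.

23°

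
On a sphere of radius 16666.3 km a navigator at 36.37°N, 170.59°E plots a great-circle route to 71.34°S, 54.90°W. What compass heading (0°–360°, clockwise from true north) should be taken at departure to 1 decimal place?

With φ₁ = 0.6348, φ₂ = -1.2451, Δλ = 2.3476 rad, the forward-azimuth formula gives
θ = atan2( sin Δλ cos φ₂ , cos φ₁ sin φ₂ − sin φ₁ cos φ₂ cos Δλ ) = atan2(0.2282, -0.6299) = 160.09°.
So the initial bearing is 160.1°.

160.1°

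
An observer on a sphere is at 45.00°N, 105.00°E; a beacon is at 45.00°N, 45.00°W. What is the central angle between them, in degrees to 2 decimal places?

86.16°

In radians: φ₁ = 0.7854, φ₂ = 0.7854, Δλ = -150.000° = -2.6180 rad.
cos c = sin φ₁ sin φ₂ + cos φ₁ cos φ₂ cos Δλ = (0.7071)(0.7071) + (0.7071)(0.7071)(-0.8660) = 0.06699,
so c = arccos(0.06699) = 1.50376 rad.
So the angular separation is 86.16°.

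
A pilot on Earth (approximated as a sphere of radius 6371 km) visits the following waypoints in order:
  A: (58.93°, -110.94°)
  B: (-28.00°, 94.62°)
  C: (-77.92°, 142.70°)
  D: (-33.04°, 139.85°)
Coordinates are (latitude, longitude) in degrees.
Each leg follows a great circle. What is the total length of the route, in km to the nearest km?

Leg A→B: central angle 2.5204 rad, distance 16057.6 km.
Leg B→C: central angle 0.9490 rad, distance 6045.8 km.
Leg C→D: central angle 0.7836 rad, distance 4992.4 km.
Total: 16057.6 + 6045.8 + 4992.4 ≈ 27096 km.

27096 km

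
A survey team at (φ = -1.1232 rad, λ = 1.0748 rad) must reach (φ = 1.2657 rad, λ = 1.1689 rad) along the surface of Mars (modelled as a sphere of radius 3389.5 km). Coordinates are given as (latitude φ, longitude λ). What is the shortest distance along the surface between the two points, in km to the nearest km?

With latitudes φ₁ = -64.355°, φ₂ = 72.519° and longitude difference Δλ = 5.392°:
cos c = sin φ₁ sin φ₂ + cos φ₁ cos φ₂ cos Δλ = (-0.9015)(0.9538) + (0.4328)(0.3004)(0.9956) = -0.73043,
so c = arccos(-0.73043) = 2.38974 rad.
Distance = R·c = 3389.5 × 2.3897 ≈ 8100 km.

8100 km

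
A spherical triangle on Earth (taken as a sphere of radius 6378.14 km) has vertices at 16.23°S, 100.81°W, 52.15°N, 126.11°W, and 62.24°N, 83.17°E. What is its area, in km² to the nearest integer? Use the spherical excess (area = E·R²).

Side lengths (central angles): a = 1.1046, b = 2.3371, c = 1.2536 rad; semiperimeter s = 2.3476.
By l'Huilier's theorem, tan(E/4) = √[tan(s/2) tan((s−a)/2) tan((s−b)/2) tan((s−c)/2)], giving spherical excess E = 0.2960 rad.
Area = E·R² = 0.2960 × (6378.14)² ≈ 12041562 km².

12041562 km²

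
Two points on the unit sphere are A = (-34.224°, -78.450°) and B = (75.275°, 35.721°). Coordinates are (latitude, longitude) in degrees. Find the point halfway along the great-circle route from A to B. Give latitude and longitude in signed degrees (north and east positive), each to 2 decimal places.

28.07°, -60.66°

The central angle between A and B is δ = 2.2524 rad.
With f = 0.5, the slerp weights are sin((1−f)δ)/sin δ = 1.1625 and sin(fδ)/sin δ = 1.1625.
Weighted sum of the unit vectors: (1.1625)·(0.1656,-0.8101,-0.5624) + (1.1625)·(0.2064,0.1484,0.9672) = (0.4323, -0.7692, 0.4705).
Converting back: φ = atan2(z, √(x²+y²)) = 28.07°, λ = atan2(y, x) = -60.66°.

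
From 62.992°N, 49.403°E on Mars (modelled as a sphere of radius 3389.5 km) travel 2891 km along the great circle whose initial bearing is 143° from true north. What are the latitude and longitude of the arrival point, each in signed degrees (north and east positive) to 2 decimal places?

18.23°, 77.91°

Angular distance δ = d/R = 2891/3389.5 = 0.85293 rad; initial bearing θ = 2.4958 rad.
sin φ₂ = sin φ₁ cos δ + cos φ₁ sin δ cos θ = (0.8909)(0.6578) + (0.4541)(0.7532)(-0.7986) = 0.3129, so φ₂ = 18.23°.
Δλ = atan2(sin θ sin δ cos φ₁, cos δ − sin φ₁ sin φ₂) = atan2(0.2058, 0.3790) = 28.506°.
λ₂ = 49.403° + 28.506° = 77.91°.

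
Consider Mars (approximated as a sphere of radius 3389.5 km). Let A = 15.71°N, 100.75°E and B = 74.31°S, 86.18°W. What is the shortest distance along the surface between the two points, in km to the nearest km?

7174 km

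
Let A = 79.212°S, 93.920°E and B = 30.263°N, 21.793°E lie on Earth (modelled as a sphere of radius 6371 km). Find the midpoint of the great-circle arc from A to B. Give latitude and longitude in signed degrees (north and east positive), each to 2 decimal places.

-27.01°, 32.74°

Central angle δ = 2.0325 rad. Interpolating on the sphere with fraction f = 0.5:
P = [sin((1−f)δ)·A + sin(fδ)·B] / sin δ = 0.9495·A + 0.9495·B in Cartesian coordinates,
giving P = (0.7494, 0.4818, -0.4542), i.e. latitude -27.01°, longitude 32.74°.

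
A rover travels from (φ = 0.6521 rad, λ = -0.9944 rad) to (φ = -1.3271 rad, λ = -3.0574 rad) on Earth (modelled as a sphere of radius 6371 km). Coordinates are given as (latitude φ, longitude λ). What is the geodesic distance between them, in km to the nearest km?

With latitudes φ₁ = 37.363°, φ₂ = -76.037° and longitude difference Δλ = -118.201°:
Haversine: a = sin²(Δφ/2) + cos φ₁ cos φ₂ sin²(Δλ/2) = 0.6986 + (0.7948)(0.2413)(0.7363) = 0.83978.
Central angle c = 2·arcsin(√a) = 2.31795 rad.
Distance = R·c = 6371 × 2.3180 ≈ 14768 km.

14768 km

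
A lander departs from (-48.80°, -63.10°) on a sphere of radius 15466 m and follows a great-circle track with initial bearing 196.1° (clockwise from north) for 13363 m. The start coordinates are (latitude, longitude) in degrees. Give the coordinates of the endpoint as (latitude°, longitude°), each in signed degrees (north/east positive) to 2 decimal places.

-75.90°, 176.85°

Angular distance δ = d/R = 13363/15466 = 0.86402 rad; initial bearing θ = 3.4226 rad.
sin φ₂ = sin φ₁ cos δ + cos φ₁ sin δ cos θ = (-0.7524)(0.6494) + (0.6587)(0.7605)(-0.9608) = -0.9699, so φ₂ = -75.90°.
Δλ = atan2(sin θ sin δ cos φ₁, cos δ − sin φ₁ sin φ₂) = atan2(-0.1389, -0.0804) = -120.050°.
λ₂ = -63.100° − 120.050° = -183.15° → 176.85° after wrapping to (−180°, 180°].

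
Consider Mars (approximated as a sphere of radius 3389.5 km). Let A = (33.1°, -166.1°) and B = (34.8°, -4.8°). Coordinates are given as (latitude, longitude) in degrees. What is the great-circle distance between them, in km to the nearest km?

6500 km

With latitudes φ₁ = 33.100°, φ₂ = 34.800° and longitude difference Δλ = 161.300°:
cos c = sin φ₁ sin φ₂ + cos φ₁ cos φ₂ cos Δλ = (0.5461)(0.5707) + (0.8377)(0.8211)(-0.9472) = -0.33991,
so c = arccos(-0.33991) = 1.91762 rad.
Distance = R·c = 3389.5 × 1.9176 ≈ 6500 km.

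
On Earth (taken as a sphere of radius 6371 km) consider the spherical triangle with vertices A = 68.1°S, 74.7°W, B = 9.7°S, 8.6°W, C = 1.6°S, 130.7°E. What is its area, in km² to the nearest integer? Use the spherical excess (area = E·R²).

Side lengths (central angles): a = 2.4073, b = 1.8869, c = 1.2606 rad; semiperimeter s = 2.7774.
By l'Huilier's theorem, tan(E/4) = √[tan(s/2) tan((s−a)/2) tan((s−b)/2) tan((s−c)/2)], giving spherical excess E = 2.3831 rad.
Area = E·R² = 2.3831 × (6371)² ≈ 96727325 km².

96727325 km²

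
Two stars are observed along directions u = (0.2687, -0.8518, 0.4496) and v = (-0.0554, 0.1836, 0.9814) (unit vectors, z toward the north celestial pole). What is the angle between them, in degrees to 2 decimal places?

u·v = 0.2700; |u| = 1.0000, |v| = 1.0000.
cos θ = (u·v)/(|u||v|) = 0.2700, so θ = 74.34°.

74.34°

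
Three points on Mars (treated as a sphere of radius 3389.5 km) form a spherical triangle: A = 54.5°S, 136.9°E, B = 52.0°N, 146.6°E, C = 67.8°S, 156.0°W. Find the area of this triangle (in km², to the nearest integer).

Side lengths (central angles): a = 2.2196, b = 0.5751, c = 1.8641 rad; semiperimeter s = 2.3294.
By l'Huilier's theorem, tan(E/4) = √[tan(s/2) tan((s−a)/2) tan((s−b)/2) tan((s−c)/2)], giving spherical excess E = 0.7542 rad.
Area = E·R² = 0.7542 × (3389.5)² ≈ 8665229 km².

8665229 km²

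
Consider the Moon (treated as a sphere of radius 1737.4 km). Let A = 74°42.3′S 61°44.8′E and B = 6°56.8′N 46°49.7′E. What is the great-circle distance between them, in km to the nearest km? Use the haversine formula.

2491 km

Let φ₁ = -1.3038 rad, φ₂ = 0.1212 rad, and Δλ = -0.2604 rad.
Haversine: a = sin²(Δφ/2) + cos φ₁ cos φ₂ sin²(Δλ/2) = 0.4274 + (0.2638)(0.9927)(0.0169) = 0.43182.
Central angle c = 2·arcsin(√a) = 1.43401 rad.
Distance = R·c = 1737.4 × 1.4340 ≈ 2491 km.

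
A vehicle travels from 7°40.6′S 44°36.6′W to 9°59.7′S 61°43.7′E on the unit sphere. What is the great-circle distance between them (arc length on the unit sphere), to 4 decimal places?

In radians: φ₁ = -0.1340, φ₂ = -0.1744, Δλ = 106.338° = 1.8560 rad.
cos c = sin φ₁ sin φ₂ + cos φ₁ cos φ₂ cos Δλ = (-0.1336)(-0.1736) + (0.9910)(0.9848)(-0.2813) = -0.25137,
so c = arccos(-0.25137) = 1.82489 rad.
On the unit sphere the arc length equals the central angle: 1.8249.

1.8249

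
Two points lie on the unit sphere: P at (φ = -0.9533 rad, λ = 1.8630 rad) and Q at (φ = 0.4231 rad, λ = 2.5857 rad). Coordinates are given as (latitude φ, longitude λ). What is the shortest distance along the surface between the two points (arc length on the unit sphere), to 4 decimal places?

1.5096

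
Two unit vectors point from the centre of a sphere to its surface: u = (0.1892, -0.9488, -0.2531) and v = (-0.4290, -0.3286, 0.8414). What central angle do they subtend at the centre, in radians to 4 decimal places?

1.5531 rad

u·v = 0.0177; |u| = 1.0000, |v| = 1.0000.
cos θ = (u·v)/(|u||v|) = 0.0177, so θ = 1.5531 rad.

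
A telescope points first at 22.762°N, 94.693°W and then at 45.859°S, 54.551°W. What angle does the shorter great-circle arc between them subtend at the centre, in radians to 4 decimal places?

1.3559 rad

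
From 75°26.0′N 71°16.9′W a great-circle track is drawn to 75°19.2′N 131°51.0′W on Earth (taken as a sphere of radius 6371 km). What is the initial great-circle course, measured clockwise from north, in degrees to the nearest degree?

With φ₁ = 1.3166, φ₂ = 1.3146, Δλ = -1.0571 rad, the forward-azimuth formula gives
θ = atan2( sin Δλ cos φ₂ , cos φ₁ sin φ₂ − sin φ₁ cos φ₂ cos Δλ ) = atan2(-0.2207, 0.1228) = -60.92°.
Adding 360° brings this into [0°, 360°): 299°.

299°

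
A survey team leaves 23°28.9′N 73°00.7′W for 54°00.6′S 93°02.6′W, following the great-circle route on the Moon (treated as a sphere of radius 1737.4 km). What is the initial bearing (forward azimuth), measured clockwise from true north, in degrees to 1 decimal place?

With φ₁ = 0.4098, φ₂ = -0.9427, Δλ = -0.3496 rad, the forward-azimuth formula gives
θ = atan2( sin Δλ cos φ₂ , cos φ₁ sin φ₂ − sin φ₁ cos φ₂ cos Δλ ) = atan2(-0.2013, -0.9621) = -168.18°.
Adding 360° brings this into [0°, 360°): 191.8°.

191.8°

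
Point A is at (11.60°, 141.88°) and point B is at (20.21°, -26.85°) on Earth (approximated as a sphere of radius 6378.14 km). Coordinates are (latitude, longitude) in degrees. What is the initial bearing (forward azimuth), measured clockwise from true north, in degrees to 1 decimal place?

340.7°

With φ₁ = 0.2025, φ₂ = 0.3527, Δλ = -2.9449 rad, the forward-azimuth formula gives
θ = atan2( sin Δλ cos φ₂ , cos φ₁ sin φ₂ − sin φ₁ cos φ₂ cos Δλ ) = atan2(-0.1834, 0.5235) = -19.31°.
Adding 360° brings this into [0°, 360°): 340.7°.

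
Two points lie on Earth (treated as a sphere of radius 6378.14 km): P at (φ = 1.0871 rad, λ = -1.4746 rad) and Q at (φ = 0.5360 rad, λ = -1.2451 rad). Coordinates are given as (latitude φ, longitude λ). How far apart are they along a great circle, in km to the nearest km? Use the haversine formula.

3641 km

Let φ₁ = 1.0871 rad, φ₂ = 0.5360 rad, and Δλ = 0.2295 rad.
Haversine: a = sin²(Δφ/2) + cos φ₁ cos φ₂ sin²(Δλ/2) = 0.0740 + (0.4651)(0.8598)(0.0131) = 0.07927.
Central angle c = 2·arcsin(√a) = 0.57081 rad.
Distance = R·c = 6378.14 × 0.5708 ≈ 3641 km.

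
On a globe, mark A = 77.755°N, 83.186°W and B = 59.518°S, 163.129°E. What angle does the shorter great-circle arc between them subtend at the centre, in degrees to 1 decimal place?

152.3°

With latitudes φ₁ = 77.755°, φ₂ = -59.518° and longitude difference Δλ = -113.685°:
cos c = sin φ₁ sin φ₂ + cos φ₁ cos φ₂ cos Δλ = (0.9772)(-0.8618) + (0.2121)(0.5073)(-0.4017) = -0.88540,
so c = arccos(-0.88540) = 2.65815 rad.
So the angular separation is 152.3°.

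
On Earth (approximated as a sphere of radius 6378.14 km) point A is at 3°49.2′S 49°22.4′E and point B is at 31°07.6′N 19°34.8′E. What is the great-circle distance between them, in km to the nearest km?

In radians: φ₁ = -0.0667, φ₂ = 0.5433, Δλ = -29.793° = -0.5200 rad.
cos c = sin φ₁ sin φ₂ + cos φ₁ cos φ₂ cos Δλ = (-0.0666)(0.5169) + (0.9978)(0.8560)(0.8678) = 0.70679,
so c = arccos(0.70679) = 0.78585 rad.
Distance = R·c = 6378.14 × 0.7858 ≈ 5012 km.

5012 km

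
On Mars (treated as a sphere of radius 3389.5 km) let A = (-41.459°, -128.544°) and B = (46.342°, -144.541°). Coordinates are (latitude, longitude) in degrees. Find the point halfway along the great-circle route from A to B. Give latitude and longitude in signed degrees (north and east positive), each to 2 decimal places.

Central angle δ = 1.5525 rad. Interpolating on the sphere with fraction f = 0.5:
P = [sin((1−f)δ)·A + sin(fδ)·B] / sin δ = 0.7007·A + 0.7007·B in Cartesian coordinates,
giving P = (-0.7212, -0.6913, 0.0430), i.e. latitude 2.47°, longitude -136.21°.

2.47°, -136.21°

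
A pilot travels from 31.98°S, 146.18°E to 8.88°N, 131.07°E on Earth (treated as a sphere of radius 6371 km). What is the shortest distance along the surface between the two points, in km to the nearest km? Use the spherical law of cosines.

4819 km

Let φ₁ = -0.5582 rad, φ₂ = 0.1550 rad, and Δλ = -0.2637 rad.
cos c = sin φ₁ sin φ₂ + cos φ₁ cos φ₂ cos Δλ = (-0.5296)(0.1544) + (0.8482)(0.9880)(0.9654) = 0.72734,
so c = arccos(0.72734) = 0.75636 rad.
Distance = R·c = 6371 × 0.7564 ≈ 4819 km.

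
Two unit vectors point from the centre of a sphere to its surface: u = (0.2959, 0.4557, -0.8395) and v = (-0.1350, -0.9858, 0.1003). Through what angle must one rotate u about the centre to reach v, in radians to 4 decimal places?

u·v = -0.5734; |u| = 1.0000, |v| = 1.0000.
cos θ = (u·v)/(|u||v|) = -0.5734, so θ = 2.1814 rad.

2.1814 rad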